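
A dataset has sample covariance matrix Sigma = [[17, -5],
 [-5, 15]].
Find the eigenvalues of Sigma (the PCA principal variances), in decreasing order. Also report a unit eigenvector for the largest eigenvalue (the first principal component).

Step 1 — characteristic polynomial of 2×2 Sigma:
  det(Sigma - λI) = λ² - trace · λ + det = 0.
  trace = 17 + 15 = 32, det = 17·15 - (-5)² = 230.
Step 2 — discriminant:
  Δ = trace² - 4·det = 1024 - 920 = 104.
Step 3 — eigenvalues:
  λ = (trace ± √Δ)/2 = (32 ± 10.198)/2,
  λ_1 = 21.099,  λ_2 = 10.901.

Step 4 — unit eigenvector for λ_1: solve (Sigma - λ_1 I)v = 0. First row:
  (17 - 21.099)·v_x + (-5)·v_y = 0, i.e. (-4.099)·v_x + (-5)·v_y = 0,
  so v ∝ (b, λ_1 - a) = (-5, 4.099); multiply by -1 so the first entry is positive: u = (5, -4.099).
  ||u|| = √((5)² + (-4.099)²) = √(41.802) ≈ 6.4654,
  v_1 = u/||u|| ≈ (0.7733, -0.634) (||v_1|| = 1).

λ_1 = 21.099,  λ_2 = 10.901;  v_1 ≈ (0.7733, -0.634)


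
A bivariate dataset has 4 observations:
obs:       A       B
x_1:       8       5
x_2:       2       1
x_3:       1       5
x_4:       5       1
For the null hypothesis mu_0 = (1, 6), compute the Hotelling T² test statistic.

Step 1 — sample mean vector:
  mean(A) = (8 + 2 + 1 + 5) / 4 = 16/4 = 4
  mean(B) = (5 + 1 + 5 + 1) / 4 = 12/4 = 3
  x̄ = (4, 3),  deviation x̄ - mu_0 = (4, 3) - (1, 6) = (3, -3).

Step 2 — sample covariance matrix, S[i,j] = (1/(n-1)) · Σ_k (x_{k,i} - mean_i) · (x_{k,j} - mean_j), divisor n-1 = 3:
  S[A,A] = ((4)·(4) + (-2)·(-2) + (-3)·(-3) + (1)·(1)) / 3 = 30/3 = 10
  S[A,B] = ((4)·(2) + (-2)·(-2) + (-3)·(2) + (1)·(-2)) / 3 = 4/3 = 1.3333
  S[B,B] = ((2)·(2) + (-2)·(-2) + (2)·(2) + (-2)·(-2)) / 3 = 16/3 = 5.3333
  S = [[10, 1.3333],
 [1.3333, 5.3333]].

Step 3 — invert S. det(S) = 10·5.3333 - (1.3333)² = 51.5556.
  S^{-1} = (1/det) · [[d, -b], [-b, a]] = [[0.1034, -0.0259],
 [-0.0259, 0.194]].

Step 4 — quadratic form (x̄ - mu_0)^T · S^{-1} · (x̄ - mu_0):
  S^{-1} · (x̄ - mu_0) = (0.3879, -0.6595),
  (x̄ - mu_0)^T · [...] = (3)·(0.3879) + (-3)·(-0.6595) = 3.1422.

Step 5 — scale by n: T² = 4 · 3.1422 = 12.569.

T² ≈ 12.569


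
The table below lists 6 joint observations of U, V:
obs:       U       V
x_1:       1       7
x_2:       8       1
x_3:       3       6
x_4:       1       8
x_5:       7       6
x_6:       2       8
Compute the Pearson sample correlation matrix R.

Step 1 — column means:
  mean(U) = (1 + 8 + 3 + 1 + 7 + 2) / 6 = 22/6 = 3.6667
  mean(V) = (7 + 1 + 6 + 8 + 6 + 8) / 6 = 36/6 = 6

Step 2 — sample variances and covariances s[i,j] = (1/(n-1)) · Σ_k (x_{k,i} - mean_i) · (x_{k,j} - mean_j), with n-1 = 5:
  s[U,U] = ((-2.6667)·(-2.6667) + (4.3333)·(4.3333) + (-0.6667)·(-0.6667) + (-2.6667)·(-2.6667) + (3.3333)·(3.3333) + (-1.6667)·(-1.6667)) / 5 = 47.3333/5 = 9.4667
  s[U,V] = ((-2.6667)·(1) + (4.3333)·(-5) + (-0.6667)·(0) + (-2.6667)·(2) + (3.3333)·(0) + (-1.6667)·(2)) / 5 = -33/5 = -6.6
  s[V,V] = ((1)·(1) + (-5)·(-5) + (0)·(0) + (2)·(2) + (0)·(0) + (2)·(2)) / 5 = 34/5 = 6.8
  Sample standard deviations s_i = √(s[i,i]):
  s(U) = √(9.4667) = 3.0768
  s(V) = √(6.8) = 2.6077

Step 3 — r_{ij} = s_{ij} / (s_i · s_j):
  r[U,U] = 1 (diagonal).
  r[U,V] = -6.6 / (3.0768 · 2.6077) = -6.6 / 8.0233 = -0.8226
  r[V,V] = 1 (diagonal).

R is symmetric with unit diagonal. Assembling:

R = [[1, -0.8226],
 [-0.8226, 1]]


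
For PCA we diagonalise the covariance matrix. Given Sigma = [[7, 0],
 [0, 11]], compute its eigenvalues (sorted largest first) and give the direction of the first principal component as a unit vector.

Step 1 — characteristic polynomial of 2×2 Sigma:
  det(Sigma - λI) = λ² - trace · λ + det = 0.
  trace = 7 + 11 = 18, det = 7·11 - (0)² = 77.
Step 2 — discriminant:
  Δ = trace² - 4·det = 324 - 308 = 16.
Step 3 — eigenvalues:
  λ = (trace ± √Δ)/2 = (18 ± 4)/2,
  λ_1 = 11,  λ_2 = 7.

Step 4 — unit eigenvector for λ_1: Sigma is diagonal, so its eigenvectors are the coordinate axes. λ_1 = 11 is the diagonal entry on the second coordinate axis, hence
  v_1 = (0, 1) (||v_1|| = 1).

λ_1 = 11,  λ_2 = 7;  v_1 ≈ (0, 1)


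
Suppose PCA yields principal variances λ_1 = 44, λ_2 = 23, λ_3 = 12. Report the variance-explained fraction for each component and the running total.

Step 1 — total variance = trace(Sigma) = Σ λ_i = 44 + 23 + 12 = 79.

Step 2 — fraction explained by component i = λ_i / Σ λ:
  PC1: 44/79 = 0.557
  PC2: 23/79 = 0.2911
  PC3: 12/79 = 0.1519

Step 3 — cumulative fraction after k components = (λ_1 + ... + λ_k) / Σ λ:
  k = 1: 44/79 = 0.557
  k = 2: (44 + 23)/79 = 67/79 = 0.8481
  k = 3: (44 + 23 + 12)/79 = 79/79 = 1

Summary (fraction, with percent):

explained: PC1 0.557 (55.7%), PC2 0.2911 (29.11%), PC3 0.1519 (15.19%);  cumulative: 0.557, 0.8481, 1


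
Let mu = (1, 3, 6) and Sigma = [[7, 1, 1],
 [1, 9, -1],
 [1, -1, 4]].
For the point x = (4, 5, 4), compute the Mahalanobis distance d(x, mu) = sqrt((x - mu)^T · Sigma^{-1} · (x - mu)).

Step 1 — centre the observation: (x - mu) = (3, 2, -2).

Step 2 — invert Sigma (cofactor / det for 3×3, or solve directly):
  Sigma^{-1} = [[0.1522, -0.0217, -0.0435],
 [-0.0217, 0.1174, 0.0348],
 [-0.0435, 0.0348, 0.2696]].

Step 3 — form the quadratic (x - mu)^T · Sigma^{-1} · (x - mu):
  Sigma^{-1} · (x - mu) = (0.5, 0.1, -0.6).
  (x - mu)^T · [Sigma^{-1} · (x - mu)] = (3)·(0.5) + (2)·(0.1) + (-2)·(-0.6) = 2.9.

Step 4 — take square root: d = √(2.9) ≈ 1.7029.

d(x, mu) = √(2.9) ≈ 1.7029


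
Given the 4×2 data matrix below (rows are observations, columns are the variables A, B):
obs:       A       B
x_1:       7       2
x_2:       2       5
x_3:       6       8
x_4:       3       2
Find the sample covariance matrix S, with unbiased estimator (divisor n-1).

Step 1 — column means:
  mean(A) = (7 + 2 + 6 + 3) / 4 = 18/4 = 4.5
  mean(B) = (2 + 5 + 8 + 2) / 4 = 17/4 = 4.25

Step 2 — sample covariance S[i,j] = (1/(n-1)) · Σ_k (x_{k,i} - mean_i) · (x_{k,j} - mean_j), with n-1 = 3.
  S[A,A] = ((2.5)·(2.5) + (-2.5)·(-2.5) + (1.5)·(1.5) + (-1.5)·(-1.5)) / 3 = 17/3 = 5.6667
  S[A,B] = ((2.5)·(-2.25) + (-2.5)·(0.75) + (1.5)·(3.75) + (-1.5)·(-2.25)) / 3 = 1.5/3 = 0.5
  S[B,B] = ((-2.25)·(-2.25) + (0.75)·(0.75) + (3.75)·(3.75) + (-2.25)·(-2.25)) / 3 = 24.75/3 = 8.25

S is symmetric (S[j,i] = S[i,j]). Assembling:

S = [[5.6667, 0.5],
 [0.5, 8.25]]


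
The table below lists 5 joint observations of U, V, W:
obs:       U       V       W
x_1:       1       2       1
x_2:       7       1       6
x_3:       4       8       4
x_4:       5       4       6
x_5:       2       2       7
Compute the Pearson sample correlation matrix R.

Step 1 — column means:
  mean(U) = (1 + 7 + 4 + 5 + 2) / 5 = 19/5 = 3.8
  mean(V) = (2 + 1 + 8 + 4 + 2) / 5 = 17/5 = 3.4
  mean(W) = (1 + 6 + 4 + 6 + 7) / 5 = 24/5 = 4.8

Step 2 — sample variances and covariances s[i,j] = (1/(n-1)) · Σ_k (x_{k,i} - mean_i) · (x_{k,j} - mean_j), with n-1 = 4:
  s[U,U] = ((-2.8)·(-2.8) + (3.2)·(3.2) + (0.2)·(0.2) + (1.2)·(1.2) + (-1.8)·(-1.8)) / 4 = 22.8/4 = 5.7
  s[U,V] = ((-2.8)·(-1.4) + (3.2)·(-2.4) + (0.2)·(4.6) + (1.2)·(0.6) + (-1.8)·(-1.4)) / 4 = 0.4/4 = 0.1
  s[U,W] = ((-2.8)·(-3.8) + (3.2)·(1.2) + (0.2)·(-0.8) + (1.2)·(1.2) + (-1.8)·(2.2)) / 4 = 11.8/4 = 2.95
  s[V,V] = ((-1.4)·(-1.4) + (-2.4)·(-2.4) + (4.6)·(4.6) + (0.6)·(0.6) + (-1.4)·(-1.4)) / 4 = 31.2/4 = 7.8
  s[V,W] = ((-1.4)·(-3.8) + (-2.4)·(1.2) + (4.6)·(-0.8) + (0.6)·(1.2) + (-1.4)·(2.2)) / 4 = -3.6/4 = -0.9
  s[W,W] = ((-3.8)·(-3.8) + (1.2)·(1.2) + (-0.8)·(-0.8) + (1.2)·(1.2) + (2.2)·(2.2)) / 4 = 22.8/4 = 5.7
  Sample standard deviations s_i = √(s[i,i]):
  s(U) = √(5.7) = 2.3875
  s(V) = √(7.8) = 2.7928
  s(W) = √(5.7) = 2.3875

Step 3 — r_{ij} = s_{ij} / (s_i · s_j):
  r[U,U] = 1 (diagonal).
  r[U,V] = 0.1 / (2.3875 · 2.7928) = 0.1 / 6.6678 = 0.015
  r[U,W] = 2.95 / (2.3875 · 2.3875) = 2.95 / 5.7 = 0.5175
  r[V,V] = 1 (diagonal).
  r[V,W] = -0.9 / (2.7928 · 2.3875) = -0.9 / 6.6678 = -0.135
  r[W,W] = 1 (diagonal).

R is symmetric with unit diagonal. Assembling:

R = [[1, 0.015, 0.5175],
 [0.015, 1, -0.135],
 [0.5175, -0.135, 1]]


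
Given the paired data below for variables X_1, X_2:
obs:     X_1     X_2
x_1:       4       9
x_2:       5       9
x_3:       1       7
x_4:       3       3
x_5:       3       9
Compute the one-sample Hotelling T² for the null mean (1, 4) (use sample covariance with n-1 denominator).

Step 1 — sample mean vector:
  mean(X_1) = (4 + 5 + 1 + 3 + 3) / 5 = 16/5 = 3.2
  mean(X_2) = (9 + 9 + 7 + 3 + 9) / 5 = 37/5 = 7.4
  x̄ = (3.2, 7.4),  deviation x̄ - mu_0 = (3.2, 7.4) - (1, 4) = (2.2, 3.4).

Step 2 — sample covariance matrix, S[i,j] = (1/(n-1)) · Σ_k (x_{k,i} - mean_i) · (x_{k,j} - mean_j), divisor n-1 = 4:
  S[X_1,X_1] = ((0.8)·(0.8) + (1.8)·(1.8) + (-2.2)·(-2.2) + (-0.2)·(-0.2) + (-0.2)·(-0.2)) / 4 = 8.8/4 = 2.2
  S[X_1,X_2] = ((0.8)·(1.6) + (1.8)·(1.6) + (-2.2)·(-0.4) + (-0.2)·(-4.4) + (-0.2)·(1.6)) / 4 = 5.6/4 = 1.4
  S[X_2,X_2] = ((1.6)·(1.6) + (1.6)·(1.6) + (-0.4)·(-0.4) + (-4.4)·(-4.4) + (1.6)·(1.6)) / 4 = 27.2/4 = 6.8
  S = [[2.2, 1.4],
 [1.4, 6.8]].

Step 3 — invert S. det(S) = 2.2·6.8 - (1.4)² = 13.
  S^{-1} = (1/det) · [[d, -b], [-b, a]] = [[0.5231, -0.1077],
 [-0.1077, 0.1692]].

Step 4 — quadratic form (x̄ - mu_0)^T · S^{-1} · (x̄ - mu_0):
  S^{-1} · (x̄ - mu_0) = (0.7846, 0.3385),
  (x̄ - mu_0)^T · [...] = (2.2)·(0.7846) + (3.4)·(0.3385) = 2.8769.

Step 5 — scale by n: T² = 5 · 2.8769 = 14.3846.

T² ≈ 14.3846


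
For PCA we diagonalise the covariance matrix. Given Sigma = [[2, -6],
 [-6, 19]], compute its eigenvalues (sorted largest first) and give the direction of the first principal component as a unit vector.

Step 1 — characteristic polynomial of 2×2 Sigma:
  det(Sigma - λI) = λ² - trace · λ + det = 0.
  trace = 2 + 19 = 21, det = 2·19 - (-6)² = 2.
Step 2 — discriminant:
  Δ = trace² - 4·det = 441 - 8 = 433.
Step 3 — eigenvalues:
  λ = (trace ± √Δ)/2 = (21 ± 20.8087)/2,
  λ_1 = 20.9043,  λ_2 = 0.0957.

Step 4 — unit eigenvector for λ_1: solve (Sigma - λ_1 I)v = 0. First row:
  (2 - 20.9043)·v_x + (-6)·v_y = 0, i.e. (-18.9043)·v_x + (-6)·v_y = 0,
  so v ∝ (b, λ_1 - a) = (-6, 18.9043); multiply by -1 so the first entry is positive: u = (6, -18.9043).
  ||u|| = √((6)² + (-18.9043)²) = √(393.3735) ≈ 19.8336,
  v_1 = u/||u|| ≈ (0.3025, -0.9531) (||v_1|| = 1).

λ_1 = 20.9043,  λ_2 = 0.0957;  v_1 ≈ (0.3025, -0.9531)


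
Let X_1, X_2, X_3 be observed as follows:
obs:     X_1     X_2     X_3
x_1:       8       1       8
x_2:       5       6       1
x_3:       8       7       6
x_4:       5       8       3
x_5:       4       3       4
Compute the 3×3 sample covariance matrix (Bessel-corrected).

Step 1 — column means:
  mean(X_1) = (8 + 5 + 8 + 5 + 4) / 5 = 30/5 = 6
  mean(X_2) = (1 + 6 + 7 + 8 + 3) / 5 = 25/5 = 5
  mean(X_3) = (8 + 1 + 6 + 3 + 4) / 5 = 22/5 = 4.4

Step 2 — sample covariance S[i,j] = (1/(n-1)) · Σ_k (x_{k,i} - mean_i) · (x_{k,j} - mean_j), with n-1 = 4.
  S[X_1,X_1] = ((2)·(2) + (-1)·(-1) + (2)·(2) + (-1)·(-1) + (-2)·(-2)) / 4 = 14/4 = 3.5
  S[X_1,X_2] = ((2)·(-4) + (-1)·(1) + (2)·(2) + (-1)·(3) + (-2)·(-2)) / 4 = -4/4 = -1
  S[X_1,X_3] = ((2)·(3.6) + (-1)·(-3.4) + (2)·(1.6) + (-1)·(-1.4) + (-2)·(-0.4)) / 4 = 16/4 = 4
  S[X_2,X_2] = ((-4)·(-4) + (1)·(1) + (2)·(2) + (3)·(3) + (-2)·(-2)) / 4 = 34/4 = 8.5
  S[X_2,X_3] = ((-4)·(3.6) + (1)·(-3.4) + (2)·(1.6) + (3)·(-1.4) + (-2)·(-0.4)) / 4 = -18/4 = -4.5
  S[X_3,X_3] = ((3.6)·(3.6) + (-3.4)·(-3.4) + (1.6)·(1.6) + (-1.4)·(-1.4) + (-0.4)·(-0.4)) / 4 = 29.2/4 = 7.3

S is symmetric (S[j,i] = S[i,j]). Assembling:

S = [[3.5, -1, 4],
 [-1, 8.5, -4.5],
 [4, -4.5, 7.3]]


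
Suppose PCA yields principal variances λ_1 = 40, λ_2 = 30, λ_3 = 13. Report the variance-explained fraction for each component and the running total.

Step 1 — total variance = trace(Sigma) = Σ λ_i = 40 + 30 + 13 = 83.

Step 2 — fraction explained by component i = λ_i / Σ λ:
  PC1: 40/83 = 0.4819
  PC2: 30/83 = 0.3614
  PC3: 13/83 = 0.1566

Step 3 — cumulative fraction after k components = (λ_1 + ... + λ_k) / Σ λ:
  k = 1: 40/83 = 0.4819
  k = 2: (40 + 30)/83 = 70/83 = 0.8434
  k = 3: (40 + 30 + 13)/83 = 83/83 = 1

Summary (fraction, with percent):

explained: PC1 0.4819 (48.19%), PC2 0.3614 (36.14%), PC3 0.1566 (15.66%);  cumulative: 0.4819, 0.8434, 1


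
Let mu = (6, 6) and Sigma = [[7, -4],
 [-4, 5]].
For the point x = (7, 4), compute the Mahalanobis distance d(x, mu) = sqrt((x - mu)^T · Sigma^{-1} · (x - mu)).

Step 1 — centre the observation: (x - mu) = (1, -2).

Step 2 — invert Sigma. det(Sigma) = 7·5 - (-4)² = 19.
  Sigma^{-1} = (1/det) · [[d, -b], [-b, a]] = [[0.2632, 0.2105],
 [0.2105, 0.3684]].

Step 3 — form the quadratic (x - mu)^T · Sigma^{-1} · (x - mu):
  Sigma^{-1} · (x - mu) = (-0.1579, -0.5263).
  (x - mu)^T · [Sigma^{-1} · (x - mu)] = (1)·(-0.1579) + (-2)·(-0.5263) = 0.8947.

Step 4 — take square root: d = √(0.8947) ≈ 0.9459.

d(x, mu) = √(0.8947) ≈ 0.9459


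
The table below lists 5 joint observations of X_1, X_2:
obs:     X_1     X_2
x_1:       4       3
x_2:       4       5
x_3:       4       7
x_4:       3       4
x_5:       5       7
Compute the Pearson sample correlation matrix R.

Step 1 — column means:
  mean(X_1) = (4 + 4 + 4 + 3 + 5) / 5 = 20/5 = 4
  mean(X_2) = (3 + 5 + 7 + 4 + 7) / 5 = 26/5 = 5.2

Step 2 — sample variances and covariances s[i,j] = (1/(n-1)) · Σ_k (x_{k,i} - mean_i) · (x_{k,j} - mean_j), with n-1 = 4:
  s[X_1,X_1] = ((0)·(0) + (0)·(0) + (0)·(0) + (-1)·(-1) + (1)·(1)) / 4 = 2/4 = 0.5
  s[X_1,X_2] = ((0)·(-2.2) + (0)·(-0.2) + (0)·(1.8) + (-1)·(-1.2) + (1)·(1.8)) / 4 = 3/4 = 0.75
  s[X_2,X_2] = ((-2.2)·(-2.2) + (-0.2)·(-0.2) + (1.8)·(1.8) + (-1.2)·(-1.2) + (1.8)·(1.8)) / 4 = 12.8/4 = 3.2
  Sample standard deviations s_i = √(s[i,i]):
  s(X_1) = √(0.5) = 0.7071
  s(X_2) = √(3.2) = 1.7889

Step 3 — r_{ij} = s_{ij} / (s_i · s_j):
  r[X_1,X_1] = 1 (diagonal).
  r[X_1,X_2] = 0.75 / (0.7071 · 1.7889) = 0.75 / 1.2649 = 0.5929
  r[X_2,X_2] = 1 (diagonal).

R is symmetric with unit diagonal. Assembling:

R = [[1, 0.5929],
 [0.5929, 1]]


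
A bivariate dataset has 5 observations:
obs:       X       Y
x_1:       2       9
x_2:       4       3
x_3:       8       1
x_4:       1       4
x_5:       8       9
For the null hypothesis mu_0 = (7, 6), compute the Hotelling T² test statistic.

Step 1 — sample mean vector:
  mean(X) = (2 + 4 + 8 + 1 + 8) / 5 = 23/5 = 4.6
  mean(Y) = (9 + 3 + 1 + 4 + 9) / 5 = 26/5 = 5.2
  x̄ = (4.6, 5.2),  deviation x̄ - mu_0 = (4.6, 5.2) - (7, 6) = (-2.4, -0.8).

Step 2 — sample covariance matrix, S[i,j] = (1/(n-1)) · Σ_k (x_{k,i} - mean_i) · (x_{k,j} - mean_j), divisor n-1 = 4:
  S[X,X] = ((-2.6)·(-2.6) + (-0.6)·(-0.6) + (3.4)·(3.4) + (-3.6)·(-3.6) + (3.4)·(3.4)) / 4 = 43.2/4 = 10.8
  S[X,Y] = ((-2.6)·(3.8) + (-0.6)·(-2.2) + (3.4)·(-4.2) + (-3.6)·(-1.2) + (3.4)·(3.8)) / 4 = -5.6/4 = -1.4
  S[Y,Y] = ((3.8)·(3.8) + (-2.2)·(-2.2) + (-4.2)·(-4.2) + (-1.2)·(-1.2) + (3.8)·(3.8)) / 4 = 52.8/4 = 13.2
  S = [[10.8, -1.4],
 [-1.4, 13.2]].

Step 3 — invert S. det(S) = 10.8·13.2 - (-1.4)² = 140.6.
  S^{-1} = (1/det) · [[d, -b], [-b, a]] = [[0.0939, 0.01],
 [0.01, 0.0768]].

Step 4 — quadratic form (x̄ - mu_0)^T · S^{-1} · (x̄ - mu_0):
  S^{-1} · (x̄ - mu_0) = (-0.2333, -0.0853),
  (x̄ - mu_0)^T · [...] = (-2.4)·(-0.2333) + (-0.8)·(-0.0853) = 0.6282.

Step 5 — scale by n: T² = 5 · 0.6282 = 3.1408.

T² ≈ 3.1408


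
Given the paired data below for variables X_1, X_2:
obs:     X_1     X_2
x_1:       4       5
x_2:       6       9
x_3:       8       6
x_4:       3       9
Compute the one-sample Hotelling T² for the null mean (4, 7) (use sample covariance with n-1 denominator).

Step 1 — sample mean vector:
  mean(X_1) = (4 + 6 + 8 + 3) / 4 = 21/4 = 5.25
  mean(X_2) = (5 + 9 + 6 + 9) / 4 = 29/4 = 7.25
  x̄ = (5.25, 7.25),  deviation x̄ - mu_0 = (5.25, 7.25) - (4, 7) = (1.25, 0.25).

Step 2 — sample covariance matrix, S[i,j] = (1/(n-1)) · Σ_k (x_{k,i} - mean_i) · (x_{k,j} - mean_j), divisor n-1 = 3:
  S[X_1,X_1] = ((-1.25)·(-1.25) + (0.75)·(0.75) + (2.75)·(2.75) + (-2.25)·(-2.25)) / 3 = 14.75/3 = 4.9167
  S[X_1,X_2] = ((-1.25)·(-2.25) + (0.75)·(1.75) + (2.75)·(-1.25) + (-2.25)·(1.75)) / 3 = -3.25/3 = -1.0833
  S[X_2,X_2] = ((-2.25)·(-2.25) + (1.75)·(1.75) + (-1.25)·(-1.25) + (1.75)·(1.75)) / 3 = 12.75/3 = 4.25
  S = [[4.9167, -1.0833],
 [-1.0833, 4.25]].

Step 3 — invert S. det(S) = 4.9167·4.25 - (-1.0833)² = 19.7222.
  S^{-1} = (1/det) · [[d, -b], [-b, a]] = [[0.2155, 0.0549],
 [0.0549, 0.2493]].

Step 4 — quadratic form (x̄ - mu_0)^T · S^{-1} · (x̄ - mu_0):
  S^{-1} · (x̄ - mu_0) = (0.2831, 0.131),
  (x̄ - mu_0)^T · [...] = (1.25)·(0.2831) + (0.25)·(0.131) = 0.3866.

Step 5 — scale by n: T² = 4 · 0.3866 = 1.5465.

T² ≈ 1.5465


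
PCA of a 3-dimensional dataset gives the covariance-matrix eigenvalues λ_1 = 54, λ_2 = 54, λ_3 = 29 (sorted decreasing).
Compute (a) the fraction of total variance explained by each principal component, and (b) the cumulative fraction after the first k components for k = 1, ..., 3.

Step 1 — total variance = trace(Sigma) = Σ λ_i = 54 + 54 + 29 = 137.

Step 2 — fraction explained by component i = λ_i / Σ λ:
  PC1: 54/137 = 0.3942
  PC2: 54/137 = 0.3942
  PC3: 29/137 = 0.2117

Step 3 — cumulative fraction after k components = (λ_1 + ... + λ_k) / Σ λ:
  k = 1: 54/137 = 0.3942
  k = 2: (54 + 54)/137 = 108/137 = 0.7883
  k = 3: (54 + 54 + 29)/137 = 137/137 = 1

Summary (fraction, with percent):

explained: PC1 0.3942 (39.42%), PC2 0.3942 (39.42%), PC3 0.2117 (21.17%);  cumulative: 0.3942, 0.7883, 1


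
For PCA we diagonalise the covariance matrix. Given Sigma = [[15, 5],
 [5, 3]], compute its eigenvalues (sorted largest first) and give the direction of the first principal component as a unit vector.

Step 1 — characteristic polynomial of 2×2 Sigma:
  det(Sigma - λI) = λ² - trace · λ + det = 0.
  trace = 15 + 3 = 18, det = 15·3 - (5)² = 20.
Step 2 — discriminant:
  Δ = trace² - 4·det = 324 - 80 = 244.
Step 3 — eigenvalues:
  λ = (trace ± √Δ)/2 = (18 ± 15.6205)/2,
  λ_1 = 16.8102,  λ_2 = 1.1898.

Step 4 — unit eigenvector for λ_1: solve (Sigma - λ_1 I)v = 0. First row:
  (15 - 16.8102)·v_x + (5)·v_y = 0, i.e. (-1.8102)·v_x + (5)·v_y = 0,
  so v ∝ (b, λ_1 - a) = (5, 1.8102) = u.
  ||u|| = √((5)² + (1.8102)²) = √(28.277) ≈ 5.3176,
  v_1 = u/||u|| ≈ (0.9403, 0.3404) (||v_1|| = 1).

λ_1 = 16.8102,  λ_2 = 1.1898;  v_1 ≈ (0.9403, 0.3404)


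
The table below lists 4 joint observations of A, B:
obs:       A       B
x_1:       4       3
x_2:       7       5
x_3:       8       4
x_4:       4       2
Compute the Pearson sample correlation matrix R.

Step 1 — column means:
  mean(A) = (4 + 7 + 8 + 4) / 4 = 23/4 = 5.75
  mean(B) = (3 + 5 + 4 + 2) / 4 = 14/4 = 3.5

Step 2 — sample variances and covariances s[i,j] = (1/(n-1)) · Σ_k (x_{k,i} - mean_i) · (x_{k,j} - mean_j), with n-1 = 3:
  s[A,A] = ((-1.75)·(-1.75) + (1.25)·(1.25) + (2.25)·(2.25) + (-1.75)·(-1.75)) / 3 = 12.75/3 = 4.25
  s[A,B] = ((-1.75)·(-0.5) + (1.25)·(1.5) + (2.25)·(0.5) + (-1.75)·(-1.5)) / 3 = 6.5/3 = 2.1667
  s[B,B] = ((-0.5)·(-0.5) + (1.5)·(1.5) + (0.5)·(0.5) + (-1.5)·(-1.5)) / 3 = 5/3 = 1.6667
  Sample standard deviations s_i = √(s[i,i]):
  s(A) = √(4.25) = 2.0616
  s(B) = √(1.6667) = 1.291

Step 3 — r_{ij} = s_{ij} / (s_i · s_j):
  r[A,A] = 1 (diagonal).
  r[A,B] = 2.1667 / (2.0616 · 1.291) = 2.1667 / 2.6615 = 0.8141
  r[B,B] = 1 (diagonal).

R is symmetric with unit diagonal. Assembling:

R = [[1, 0.8141],
 [0.8141, 1]]


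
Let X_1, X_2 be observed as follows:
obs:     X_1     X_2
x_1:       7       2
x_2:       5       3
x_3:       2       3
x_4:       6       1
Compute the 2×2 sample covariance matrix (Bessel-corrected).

Step 1 — column means:
  mean(X_1) = (7 + 5 + 2 + 6) / 4 = 20/4 = 5
  mean(X_2) = (2 + 3 + 3 + 1) / 4 = 9/4 = 2.25

Step 2 — sample covariance S[i,j] = (1/(n-1)) · Σ_k (x_{k,i} - mean_i) · (x_{k,j} - mean_j), with n-1 = 3.
  S[X_1,X_1] = ((2)·(2) + (0)·(0) + (-3)·(-3) + (1)·(1)) / 3 = 14/3 = 4.6667
  S[X_1,X_2] = ((2)·(-0.25) + (0)·(0.75) + (-3)·(0.75) + (1)·(-1.25)) / 3 = -4/3 = -1.3333
  S[X_2,X_2] = ((-0.25)·(-0.25) + (0.75)·(0.75) + (0.75)·(0.75) + (-1.25)·(-1.25)) / 3 = 2.75/3 = 0.9167

S is symmetric (S[j,i] = S[i,j]). Assembling:

S = [[4.6667, -1.3333],
 [-1.3333, 0.9167]]


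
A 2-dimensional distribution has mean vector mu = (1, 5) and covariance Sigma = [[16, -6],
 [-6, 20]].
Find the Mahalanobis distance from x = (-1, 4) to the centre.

Step 1 — centre the observation: (x - mu) = (-2, -1).

Step 2 — invert Sigma. det(Sigma) = 16·20 - (-6)² = 284.
  Sigma^{-1} = (1/det) · [[d, -b], [-b, a]] = [[0.0704, 0.0211],
 [0.0211, 0.0563]].

Step 3 — form the quadratic (x - mu)^T · Sigma^{-1} · (x - mu):
  Sigma^{-1} · (x - mu) = (-0.162, -0.0986).
  (x - mu)^T · [Sigma^{-1} · (x - mu)] = (-2)·(-0.162) + (-1)·(-0.0986) = 0.4225.

Step 4 — take square root: d = √(0.4225) ≈ 0.65.

d(x, mu) = √(0.4225) ≈ 0.65


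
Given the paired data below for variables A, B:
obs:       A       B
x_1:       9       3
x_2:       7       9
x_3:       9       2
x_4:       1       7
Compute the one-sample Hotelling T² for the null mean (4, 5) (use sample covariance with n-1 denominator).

Step 1 — sample mean vector:
  mean(A) = (9 + 7 + 9 + 1) / 4 = 26/4 = 6.5
  mean(B) = (3 + 9 + 2 + 7) / 4 = 21/4 = 5.25
  x̄ = (6.5, 5.25),  deviation x̄ - mu_0 = (6.5, 5.25) - (4, 5) = (2.5, 0.25).

Step 2 — sample covariance matrix, S[i,j] = (1/(n-1)) · Σ_k (x_{k,i} - mean_i) · (x_{k,j} - mean_j), divisor n-1 = 3:
  S[A,A] = ((2.5)·(2.5) + (0.5)·(0.5) + (2.5)·(2.5) + (-5.5)·(-5.5)) / 3 = 43/3 = 14.3333
  S[A,B] = ((2.5)·(-2.25) + (0.5)·(3.75) + (2.5)·(-3.25) + (-5.5)·(1.75)) / 3 = -21.5/3 = -7.1667
  S[B,B] = ((-2.25)·(-2.25) + (3.75)·(3.75) + (-3.25)·(-3.25) + (1.75)·(1.75)) / 3 = 32.75/3 = 10.9167
  S = [[14.3333, -7.1667],
 [-7.1667, 10.9167]].

Step 3 — invert S. det(S) = 14.3333·10.9167 - (-7.1667)² = 105.1111.
  S^{-1} = (1/det) · [[d, -b], [-b, a]] = [[0.1039, 0.0682],
 [0.0682, 0.1364]].

Step 4 — quadratic form (x̄ - mu_0)^T · S^{-1} · (x̄ - mu_0):
  S^{-1} · (x̄ - mu_0) = (0.2767, 0.2045),
  (x̄ - mu_0)^T · [...] = (2.5)·(0.2767) + (0.25)·(0.2045) = 0.7429.

Step 5 — scale by n: T² = 4 · 0.7429 = 2.9715.

T² ≈ 2.9715


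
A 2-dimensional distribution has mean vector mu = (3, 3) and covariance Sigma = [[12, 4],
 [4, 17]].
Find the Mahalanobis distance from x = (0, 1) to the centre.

Step 1 — centre the observation: (x - mu) = (-3, -2).

Step 2 — invert Sigma. det(Sigma) = 12·17 - (4)² = 188.
  Sigma^{-1} = (1/det) · [[d, -b], [-b, a]] = [[0.0904, -0.0213],
 [-0.0213, 0.0638]].

Step 3 — form the quadratic (x - mu)^T · Sigma^{-1} · (x - mu):
  Sigma^{-1} · (x - mu) = (-0.2287, -0.0638).
  (x - mu)^T · [Sigma^{-1} · (x - mu)] = (-3)·(-0.2287) + (-2)·(-0.0638) = 0.8138.

Step 4 — take square root: d = √(0.8138) ≈ 0.9021.

d(x, mu) = √(0.8138) ≈ 0.9021


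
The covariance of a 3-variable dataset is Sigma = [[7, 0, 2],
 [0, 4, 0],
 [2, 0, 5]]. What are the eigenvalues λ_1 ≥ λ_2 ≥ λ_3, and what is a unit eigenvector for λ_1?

Step 1 — characteristic polynomial p(λ) = det(λI - Sigma) = λ³ - tr·λ² + c_1·λ - det, where tr = trace, c_1 = sum of the principal 2×2 minors, det = det(Sigma):
  tr = 7 + 4 + 5 = 16,
  c_1 = (7·4 - (0)²) + (7·5 - (2)²) + (4·5 - (0)²) = 28 + 31 + 20 = 79,
  det = 7·(4·5 - (0)²) - (0)·((0)·5 - (0)·(2)) + (2)·((0)·(0) - 4·(2)) = 7·(20) - (0)·(0) + (2)·(-8) = 124.
  So p(λ) = λ³ - 16λ² + 79λ - 124.
Step 2 — look for an integer root (rational root theorem: any rational root is an integer divisor of 124). Testing λ = 4:
  p(4) = 64 - 256 + 316 - 124 = 0  ✓
  Dividing out (λ - 4): p(λ) = (λ - 4)(λ² - 12λ + 31).
Step 3 — remaining eigenvalues from the quadratic λ² - 12λ + 31 = 0:
  Δ = 12² - 4·31 = 144 - 124 = 20,  λ = (12 ± √20)/2 = (12 ± 4.4721)/2 ≈ 8.2361 or 3.7639.
  Sorted: λ_1 = 8.2361,  λ_2 = 4,  λ_3 = 3.7639  (check: sum = 16 = tr ✓).

Step 4 — unit eigenvector for λ_1 ≈ 8.2361: v spans the null space of (Sigma - λ_1 I), whose rows are
  r_1 = (-1.2361, 0, 2),  r_2 = (0, -4.2361, 0),  r_3 = (2, 0, -3.2361).
  v is orthogonal to every row, so take v ∝ r_1 × r_2 = ((0)·(0) - (2)·(-4.2361), (2)·(0) - (-1.2361)·(0), (-1.2361)·(-4.2361) - (0)·(0)) ≈ (8.4721, 0, 5.2361).
  Let u = (8.4721, 0, 5.2361).
  ||u|| = √((8.4721)² + (0)² + (5.2361)²) = √(99.1935) ≈ 9.9596,  v_1 = u/||u|| ≈ (0.8507, 0, 0.5257) (||v_1|| = 1).

λ_1 = 8.2361,  λ_2 = 4,  λ_3 = 3.7639;  v_1 ≈ (0.8507, 0, 0.5257)


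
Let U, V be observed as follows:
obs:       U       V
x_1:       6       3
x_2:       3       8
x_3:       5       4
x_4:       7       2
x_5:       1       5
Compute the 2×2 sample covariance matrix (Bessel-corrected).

Step 1 — column means:
  mean(U) = (6 + 3 + 5 + 7 + 1) / 5 = 22/5 = 4.4
  mean(V) = (3 + 8 + 4 + 2 + 5) / 5 = 22/5 = 4.4

Step 2 — sample covariance S[i,j] = (1/(n-1)) · Σ_k (x_{k,i} - mean_i) · (x_{k,j} - mean_j), with n-1 = 4.
  S[U,U] = ((1.6)·(1.6) + (-1.4)·(-1.4) + (0.6)·(0.6) + (2.6)·(2.6) + (-3.4)·(-3.4)) / 4 = 23.2/4 = 5.8
  S[U,V] = ((1.6)·(-1.4) + (-1.4)·(3.6) + (0.6)·(-0.4) + (2.6)·(-2.4) + (-3.4)·(0.6)) / 4 = -15.8/4 = -3.95
  S[V,V] = ((-1.4)·(-1.4) + (3.6)·(3.6) + (-0.4)·(-0.4) + (-2.4)·(-2.4) + (0.6)·(0.6)) / 4 = 21.2/4 = 5.3

S is symmetric (S[j,i] = S[i,j]). Assembling:

S = [[5.8, -3.95],
 [-3.95, 5.3]]


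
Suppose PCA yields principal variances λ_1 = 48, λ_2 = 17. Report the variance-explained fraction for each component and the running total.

Step 1 — total variance = trace(Sigma) = Σ λ_i = 48 + 17 = 65.

Step 2 — fraction explained by component i = λ_i / Σ λ:
  PC1: 48/65 = 0.7385
  PC2: 17/65 = 0.2615

Step 3 — cumulative fraction after k components = (λ_1 + ... + λ_k) / Σ λ:
  k = 1: 48/65 = 0.7385
  k = 2: (48 + 17)/65 = 65/65 = 1

Summary (fraction, with percent):

explained: PC1 0.7385 (73.85%), PC2 0.2615 (26.15%);  cumulative: 0.7385, 1


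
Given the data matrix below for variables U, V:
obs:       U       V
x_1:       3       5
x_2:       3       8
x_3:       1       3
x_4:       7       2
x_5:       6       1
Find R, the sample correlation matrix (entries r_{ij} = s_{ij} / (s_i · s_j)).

Step 1 — column means:
  mean(U) = (3 + 3 + 1 + 7 + 6) / 5 = 20/5 = 4
  mean(V) = (5 + 8 + 3 + 2 + 1) / 5 = 19/5 = 3.8

Step 2 — sample variances and covariances s[i,j] = (1/(n-1)) · Σ_k (x_{k,i} - mean_i) · (x_{k,j} - mean_j), with n-1 = 4:
  s[U,U] = ((-1)·(-1) + (-1)·(-1) + (-3)·(-3) + (3)·(3) + (2)·(2)) / 4 = 24/4 = 6
  s[U,V] = ((-1)·(1.2) + (-1)·(4.2) + (-3)·(-0.8) + (3)·(-1.8) + (2)·(-2.8)) / 4 = -14/4 = -3.5
  s[V,V] = ((1.2)·(1.2) + (4.2)·(4.2) + (-0.8)·(-0.8) + (-1.8)·(-1.8) + (-2.8)·(-2.8)) / 4 = 30.8/4 = 7.7
  Sample standard deviations s_i = √(s[i,i]):
  s(U) = √(6) = 2.4495
  s(V) = √(7.7) = 2.7749

Step 3 — r_{ij} = s_{ij} / (s_i · s_j):
  r[U,U] = 1 (diagonal).
  r[U,V] = -3.5 / (2.4495 · 2.7749) = -3.5 / 6.7971 = -0.5149
  r[V,V] = 1 (diagonal).

R is symmetric with unit diagonal. Assembling:

R = [[1, -0.5149],
 [-0.5149, 1]]


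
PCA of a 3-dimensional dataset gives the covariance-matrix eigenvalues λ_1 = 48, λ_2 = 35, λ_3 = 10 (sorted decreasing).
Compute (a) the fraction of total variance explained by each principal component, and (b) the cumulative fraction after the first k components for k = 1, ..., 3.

Step 1 — total variance = trace(Sigma) = Σ λ_i = 48 + 35 + 10 = 93.

Step 2 — fraction explained by component i = λ_i / Σ λ:
  PC1: 48/93 = 0.5161
  PC2: 35/93 = 0.3763
  PC3: 10/93 = 0.1075

Step 3 — cumulative fraction after k components = (λ_1 + ... + λ_k) / Σ λ:
  k = 1: 48/93 = 0.5161
  k = 2: (48 + 35)/93 = 83/93 = 0.8925
  k = 3: (48 + 35 + 10)/93 = 93/93 = 1

Summary (fraction, with percent):

explained: PC1 0.5161 (51.61%), PC2 0.3763 (37.63%), PC3 0.1075 (10.75%);  cumulative: 0.5161, 0.8925, 1


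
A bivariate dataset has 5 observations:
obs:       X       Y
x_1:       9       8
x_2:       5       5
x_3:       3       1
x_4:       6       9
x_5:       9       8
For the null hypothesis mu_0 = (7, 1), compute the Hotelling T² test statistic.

Step 1 — sample mean vector:
  mean(X) = (9 + 5 + 3 + 6 + 9) / 5 = 32/5 = 6.4
  mean(Y) = (8 + 5 + 1 + 9 + 8) / 5 = 31/5 = 6.2
  x̄ = (6.4, 6.2),  deviation x̄ - mu_0 = (6.4, 6.2) - (7, 1) = (-0.6, 5.2).

Step 2 — sample covariance matrix, S[i,j] = (1/(n-1)) · Σ_k (x_{k,i} - mean_i) · (x_{k,j} - mean_j), divisor n-1 = 4:
  S[X,X] = ((2.6)·(2.6) + (-1.4)·(-1.4) + (-3.4)·(-3.4) + (-0.4)·(-0.4) + (2.6)·(2.6)) / 4 = 27.2/4 = 6.8
  S[X,Y] = ((2.6)·(1.8) + (-1.4)·(-1.2) + (-3.4)·(-5.2) + (-0.4)·(2.8) + (2.6)·(1.8)) / 4 = 27.6/4 = 6.9
  S[Y,Y] = ((1.8)·(1.8) + (-1.2)·(-1.2) + (-5.2)·(-5.2) + (2.8)·(2.8) + (1.8)·(1.8)) / 4 = 42.8/4 = 10.7
  S = [[6.8, 6.9],
 [6.9, 10.7]].

Step 3 — invert S. det(S) = 6.8·10.7 - (6.9)² = 25.15.
  S^{-1} = (1/det) · [[d, -b], [-b, a]] = [[0.4254, -0.2744],
 [-0.2744, 0.2704]].

Step 4 — quadratic form (x̄ - mu_0)^T · S^{-1} · (x̄ - mu_0):
  S^{-1} · (x̄ - mu_0) = (-1.6819, 1.5706),
  (x̄ - mu_0)^T · [...] = (-0.6)·(-1.6819) + (5.2)·(1.5706) = 9.1761.

Step 5 — scale by n: T² = 5 · 9.1761 = 45.8807.

T² ≈ 45.8807


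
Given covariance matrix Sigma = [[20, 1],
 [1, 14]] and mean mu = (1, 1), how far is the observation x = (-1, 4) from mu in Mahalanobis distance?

Step 1 — centre the observation: (x - mu) = (-2, 3).

Step 2 — invert Sigma. det(Sigma) = 20·14 - (1)² = 279.
  Sigma^{-1} = (1/det) · [[d, -b], [-b, a]] = [[0.0502, -0.0036],
 [-0.0036, 0.0717]].

Step 3 — form the quadratic (x - mu)^T · Sigma^{-1} · (x - mu):
  Sigma^{-1} · (x - mu) = (-0.1111, 0.2222).
  (x - mu)^T · [Sigma^{-1} · (x - mu)] = (-2)·(-0.1111) + (3)·(0.2222) = 0.8889.

Step 4 — take square root: d = √(0.8889) ≈ 0.9428.

d(x, mu) = √(0.8889) ≈ 0.9428


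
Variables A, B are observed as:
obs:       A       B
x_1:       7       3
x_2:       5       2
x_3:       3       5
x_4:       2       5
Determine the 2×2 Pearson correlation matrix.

Step 1 — column means:
  mean(A) = (7 + 5 + 3 + 2) / 4 = 17/4 = 4.25
  mean(B) = (3 + 2 + 5 + 5) / 4 = 15/4 = 3.75

Step 2 — sample variances and covariances s[i,j] = (1/(n-1)) · Σ_k (x_{k,i} - mean_i) · (x_{k,j} - mean_j), with n-1 = 3:
  s[A,A] = ((2.75)·(2.75) + (0.75)·(0.75) + (-1.25)·(-1.25) + (-2.25)·(-2.25)) / 3 = 14.75/3 = 4.9167
  s[A,B] = ((2.75)·(-0.75) + (0.75)·(-1.75) + (-1.25)·(1.25) + (-2.25)·(1.25)) / 3 = -7.75/3 = -2.5833
  s[B,B] = ((-0.75)·(-0.75) + (-1.75)·(-1.75) + (1.25)·(1.25) + (1.25)·(1.25)) / 3 = 6.75/3 = 2.25
  Sample standard deviations s_i = √(s[i,i]):
  s(A) = √(4.9167) = 2.2174
  s(B) = √(2.25) = 1.5

Step 3 — r_{ij} = s_{ij} / (s_i · s_j):
  r[A,A] = 1 (diagonal).
  r[A,B] = -2.5833 / (2.2174 · 1.5) = -2.5833 / 3.326 = -0.7767
  r[B,B] = 1 (diagonal).

R is symmetric with unit diagonal. Assembling:

R = [[1, -0.7767],
 [-0.7767, 1]]


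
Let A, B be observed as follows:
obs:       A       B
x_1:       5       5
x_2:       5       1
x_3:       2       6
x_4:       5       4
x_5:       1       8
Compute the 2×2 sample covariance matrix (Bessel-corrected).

Step 1 — column means:
  mean(A) = (5 + 5 + 2 + 5 + 1) / 5 = 18/5 = 3.6
  mean(B) = (5 + 1 + 6 + 4 + 8) / 5 = 24/5 = 4.8

Step 2 — sample covariance S[i,j] = (1/(n-1)) · Σ_k (x_{k,i} - mean_i) · (x_{k,j} - mean_j), with n-1 = 4.
  S[A,A] = ((1.4)·(1.4) + (1.4)·(1.4) + (-1.6)·(-1.6) + (1.4)·(1.4) + (-2.6)·(-2.6)) / 4 = 15.2/4 = 3.8
  S[A,B] = ((1.4)·(0.2) + (1.4)·(-3.8) + (-1.6)·(1.2) + (1.4)·(-0.8) + (-2.6)·(3.2)) / 4 = -16.4/4 = -4.1
  S[B,B] = ((0.2)·(0.2) + (-3.8)·(-3.8) + (1.2)·(1.2) + (-0.8)·(-0.8) + (3.2)·(3.2)) / 4 = 26.8/4 = 6.7

S is symmetric (S[j,i] = S[i,j]). Assembling:

S = [[3.8, -4.1],
 [-4.1, 6.7]]


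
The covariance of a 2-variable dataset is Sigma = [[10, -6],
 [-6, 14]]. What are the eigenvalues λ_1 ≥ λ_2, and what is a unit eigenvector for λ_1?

Step 1 — characteristic polynomial of 2×2 Sigma:
  det(Sigma - λI) = λ² - trace · λ + det = 0.
  trace = 10 + 14 = 24, det = 10·14 - (-6)² = 104.
Step 2 — discriminant:
  Δ = trace² - 4·det = 576 - 416 = 160.
Step 3 — eigenvalues:
  λ = (trace ± √Δ)/2 = (24 ± 12.6491)/2,
  λ_1 = 18.3246,  λ_2 = 5.6754.

Step 4 — unit eigenvector for λ_1: solve (Sigma - λ_1 I)v = 0. First row:
  (10 - 18.3246)·v_x + (-6)·v_y = 0, i.e. (-8.3246)·v_x + (-6)·v_y = 0,
  so v ∝ (b, λ_1 - a) = (-6, 8.3246); multiply by -1 so the first entry is positive: u = (6, -8.3246).
  ||u|| = √((6)² + (-8.3246)²) = √(105.2982) ≈ 10.2615,
  v_1 = u/||u|| ≈ (0.5847, -0.8112) (||v_1|| = 1).

λ_1 = 18.3246,  λ_2 = 5.6754;  v_1 ≈ (0.5847, -0.8112)


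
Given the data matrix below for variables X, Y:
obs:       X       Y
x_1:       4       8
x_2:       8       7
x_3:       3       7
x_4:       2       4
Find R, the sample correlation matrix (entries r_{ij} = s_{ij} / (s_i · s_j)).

Step 1 — column means:
  mean(X) = (4 + 8 + 3 + 2) / 4 = 17/4 = 4.25
  mean(Y) = (8 + 7 + 7 + 4) / 4 = 26/4 = 6.5

Step 2 — sample variances and covariances s[i,j] = (1/(n-1)) · Σ_k (x_{k,i} - mean_i) · (x_{k,j} - mean_j), with n-1 = 3:
  s[X,X] = ((-0.25)·(-0.25) + (3.75)·(3.75) + (-1.25)·(-1.25) + (-2.25)·(-2.25)) / 3 = 20.75/3 = 6.9167
  s[X,Y] = ((-0.25)·(1.5) + (3.75)·(0.5) + (-1.25)·(0.5) + (-2.25)·(-2.5)) / 3 = 6.5/3 = 2.1667
  s[Y,Y] = ((1.5)·(1.5) + (0.5)·(0.5) + (0.5)·(0.5) + (-2.5)·(-2.5)) / 3 = 9/3 = 3
  Sample standard deviations s_i = √(s[i,i]):
  s(X) = √(6.9167) = 2.63
  s(Y) = √(3) = 1.7321

Step 3 — r_{ij} = s_{ij} / (s_i · s_j):
  r[X,X] = 1 (diagonal).
  r[X,Y] = 2.1667 / (2.63 · 1.7321) = 2.1667 / 4.5552 = 0.4756
  r[Y,Y] = 1 (diagonal).

R is symmetric with unit diagonal. Assembling:

R = [[1, 0.4756],
 [0.4756, 1]]


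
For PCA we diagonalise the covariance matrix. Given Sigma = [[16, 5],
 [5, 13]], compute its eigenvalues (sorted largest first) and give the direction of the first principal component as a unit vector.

Step 1 — characteristic polynomial of 2×2 Sigma:
  det(Sigma - λI) = λ² - trace · λ + det = 0.
  trace = 16 + 13 = 29, det = 16·13 - (5)² = 183.
Step 2 — discriminant:
  Δ = trace² - 4·det = 841 - 732 = 109.
Step 3 — eigenvalues:
  λ = (trace ± √Δ)/2 = (29 ± 10.4403)/2,
  λ_1 = 19.7202,  λ_2 = 9.2798.

Step 4 — unit eigenvector for λ_1: solve (Sigma - λ_1 I)v = 0. First row:
  (16 - 19.7202)·v_x + (5)·v_y = 0, i.e. (-3.7202)·v_x + (5)·v_y = 0,
  so v ∝ (b, λ_1 - a) = (5, 3.7202) = u.
  ||u|| = √((5)² + (3.7202)²) = √(38.8395) ≈ 6.2321,
  v_1 = u/||u|| ≈ (0.8023, 0.5969) (||v_1|| = 1).

λ_1 = 19.7202,  λ_2 = 9.2798;  v_1 ≈ (0.8023, 0.5969)


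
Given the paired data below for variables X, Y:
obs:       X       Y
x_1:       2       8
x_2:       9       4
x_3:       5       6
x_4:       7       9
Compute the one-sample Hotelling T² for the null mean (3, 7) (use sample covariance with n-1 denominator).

Step 1 — sample mean vector:
  mean(X) = (2 + 9 + 5 + 7) / 4 = 23/4 = 5.75
  mean(Y) = (8 + 4 + 6 + 9) / 4 = 27/4 = 6.75
  x̄ = (5.75, 6.75),  deviation x̄ - mu_0 = (5.75, 6.75) - (3, 7) = (2.75, -0.25).

Step 2 — sample covariance matrix, S[i,j] = (1/(n-1)) · Σ_k (x_{k,i} - mean_i) · (x_{k,j} - mean_j), divisor n-1 = 3:
  S[X,X] = ((-3.75)·(-3.75) + (3.25)·(3.25) + (-0.75)·(-0.75) + (1.25)·(1.25)) / 3 = 26.75/3 = 8.9167
  S[X,Y] = ((-3.75)·(1.25) + (3.25)·(-2.75) + (-0.75)·(-0.75) + (1.25)·(2.25)) / 3 = -10.25/3 = -3.4167
  S[Y,Y] = ((1.25)·(1.25) + (-2.75)·(-2.75) + (-0.75)·(-0.75) + (2.25)·(2.25)) / 3 = 14.75/3 = 4.9167
  S = [[8.9167, -3.4167],
 [-3.4167, 4.9167]].

Step 3 — invert S. det(S) = 8.9167·4.9167 - (-3.4167)² = 32.1667.
  S^{-1} = (1/det) · [[d, -b], [-b, a]] = [[0.1528, 0.1062],
 [0.1062, 0.2772]].

Step 4 — quadratic form (x̄ - mu_0)^T · S^{-1} · (x̄ - mu_0):
  S^{-1} · (x̄ - mu_0) = (0.3938, 0.2228),
  (x̄ - mu_0)^T · [...] = (2.75)·(0.3938) + (-0.25)·(0.2228) = 1.0272.

Step 5 — scale by n: T² = 4 · 1.0272 = 4.1088.

T² ≈ 4.1088


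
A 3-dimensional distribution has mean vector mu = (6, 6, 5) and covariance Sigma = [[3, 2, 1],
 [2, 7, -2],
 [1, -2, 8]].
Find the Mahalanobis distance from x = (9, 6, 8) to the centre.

Step 1 — centre the observation: (x - mu) = (3, 0, 3).

Step 2 — invert Sigma (cofactor / det for 3×3, or solve directly):
  Sigma^{-1} = [[0.4771, -0.1651, -0.1009],
 [-0.1651, 0.211, 0.0734],
 [-0.1009, 0.0734, 0.156]].

Step 3 — form the quadratic (x - mu)^T · Sigma^{-1} · (x - mu):
  Sigma^{-1} · (x - mu) = (1.1284, -0.2752, 0.1651).
  (x - mu)^T · [Sigma^{-1} · (x - mu)] = (3)·(1.1284) + (0)·(-0.2752) + (3)·(0.1651) = 3.8807.

Step 4 — take square root: d = √(3.8807) ≈ 1.97.

d(x, mu) = √(3.8807) ≈ 1.97


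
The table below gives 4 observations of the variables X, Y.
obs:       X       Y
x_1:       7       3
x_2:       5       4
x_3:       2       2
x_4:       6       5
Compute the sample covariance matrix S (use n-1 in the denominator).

Step 1 — column means:
  mean(X) = (7 + 5 + 2 + 6) / 4 = 20/4 = 5
  mean(Y) = (3 + 4 + 2 + 5) / 4 = 14/4 = 3.5

Step 2 — sample covariance S[i,j] = (1/(n-1)) · Σ_k (x_{k,i} - mean_i) · (x_{k,j} - mean_j), with n-1 = 3.
  S[X,X] = ((2)·(2) + (0)·(0) + (-3)·(-3) + (1)·(1)) / 3 = 14/3 = 4.6667
  S[X,Y] = ((2)·(-0.5) + (0)·(0.5) + (-3)·(-1.5) + (1)·(1.5)) / 3 = 5/3 = 1.6667
  S[Y,Y] = ((-0.5)·(-0.5) + (0.5)·(0.5) + (-1.5)·(-1.5) + (1.5)·(1.5)) / 3 = 5/3 = 1.6667

S is symmetric (S[j,i] = S[i,j]). Assembling:

S = [[4.6667, 1.6667],
 [1.6667, 1.6667]]


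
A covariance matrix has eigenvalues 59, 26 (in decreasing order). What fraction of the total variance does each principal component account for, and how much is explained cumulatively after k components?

Step 1 — total variance = trace(Sigma) = Σ λ_i = 59 + 26 = 85.

Step 2 — fraction explained by component i = λ_i / Σ λ:
  PC1: 59/85 = 0.6941
  PC2: 26/85 = 0.3059

Step 3 — cumulative fraction after k components = (λ_1 + ... + λ_k) / Σ λ:
  k = 1: 59/85 = 0.6941
  k = 2: (59 + 26)/85 = 85/85 = 1

Summary (fraction, with percent):

explained: PC1 0.6941 (69.41%), PC2 0.3059 (30.59%);  cumulative: 0.6941, 1


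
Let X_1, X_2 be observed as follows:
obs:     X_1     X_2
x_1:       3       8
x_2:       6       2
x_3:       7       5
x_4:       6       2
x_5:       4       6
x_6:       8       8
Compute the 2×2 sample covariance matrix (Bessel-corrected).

Step 1 — column means:
  mean(X_1) = (3 + 6 + 7 + 6 + 4 + 8) / 6 = 34/6 = 5.6667
  mean(X_2) = (8 + 2 + 5 + 2 + 6 + 8) / 6 = 31/6 = 5.1667

Step 2 — sample covariance S[i,j] = (1/(n-1)) · Σ_k (x_{k,i} - mean_i) · (x_{k,j} - mean_j), with n-1 = 5.
  S[X_1,X_1] = ((-2.6667)·(-2.6667) + (0.3333)·(0.3333) + (1.3333)·(1.3333) + (0.3333)·(0.3333) + (-1.6667)·(-1.6667) + (2.3333)·(2.3333)) / 5 = 17.3333/5 = 3.4667
  S[X_1,X_2] = ((-2.6667)·(2.8333) + (0.3333)·(-3.1667) + (1.3333)·(-0.1667) + (0.3333)·(-3.1667) + (-1.6667)·(0.8333) + (2.3333)·(2.8333)) / 5 = -4.6667/5 = -0.9333
  S[X_2,X_2] = ((2.8333)·(2.8333) + (-3.1667)·(-3.1667) + (-0.1667)·(-0.1667) + (-3.1667)·(-3.1667) + (0.8333)·(0.8333) + (2.8333)·(2.8333)) / 5 = 36.8333/5 = 7.3667

S is symmetric (S[j,i] = S[i,j]). Assembling:

S = [[3.4667, -0.9333],
 [-0.9333, 7.3667]]


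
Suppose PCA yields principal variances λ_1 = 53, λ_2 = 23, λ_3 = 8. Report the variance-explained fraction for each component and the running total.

Step 1 — total variance = trace(Sigma) = Σ λ_i = 53 + 23 + 8 = 84.

Step 2 — fraction explained by component i = λ_i / Σ λ:
  PC1: 53/84 = 0.631
  PC2: 23/84 = 0.2738
  PC3: 8/84 = 0.0952

Step 3 — cumulative fraction after k components = (λ_1 + ... + λ_k) / Σ λ:
  k = 1: 53/84 = 0.631
  k = 2: (53 + 23)/84 = 76/84 = 0.9048
  k = 3: (53 + 23 + 8)/84 = 84/84 = 1

Summary (fraction, with percent):

explained: PC1 0.631 (63.1%), PC2 0.2738 (27.38%), PC3 0.0952 (9.52%);  cumulative: 0.631, 0.9048, 1
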